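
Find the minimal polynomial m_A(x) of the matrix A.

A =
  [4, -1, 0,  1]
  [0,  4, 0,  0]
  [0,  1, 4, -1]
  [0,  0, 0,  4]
x^2 - 8*x + 16

The characteristic polynomial is χ_A(x) = (x - 4)^4, so the eigenvalues are known. The minimal polynomial is
  m_A(x) = Π_λ (x − λ)^{k_λ}
where k_λ is the size of the *largest* Jordan block for λ (equivalently, the smallest k with (A − λI)^k v = 0 for every generalised eigenvector v of λ).

  λ = 4: largest Jordan block has size 2, contributing (x − 4)^2

So m_A(x) = (x - 4)^2 = x^2 - 8*x + 16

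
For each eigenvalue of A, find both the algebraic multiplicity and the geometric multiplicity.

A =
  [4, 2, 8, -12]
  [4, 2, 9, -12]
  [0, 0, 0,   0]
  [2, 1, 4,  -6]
λ = 0: alg = 4, geom = 2

Step 1 — factor the characteristic polynomial to read off the algebraic multiplicities:
  χ_A(x) = x^4

Step 2 — compute geometric multiplicities via the rank-nullity identity g(λ) = n − rank(A − λI):
  rank(A − (0)·I) = 2, so dim ker(A − (0)·I) = n − 2 = 2

Summary:
  λ = 0: algebraic multiplicity = 4, geometric multiplicity = 2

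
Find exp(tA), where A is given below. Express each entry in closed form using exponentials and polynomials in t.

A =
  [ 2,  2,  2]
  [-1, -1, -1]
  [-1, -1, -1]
e^{tA} =
  [2*t + 1, 2*t, 2*t]
  [-t, 1 - t, -t]
  [-t, -t, 1 - t]

Strategy: write A = P · J · P⁻¹ where J is a Jordan canonical form, so e^{tA} = P · e^{tJ} · P⁻¹, and e^{tJ} can be computed block-by-block.

A has Jordan form
J =
  [0, 1, 0]
  [0, 0, 0]
  [0, 0, 0]
(up to reordering of blocks).

Per-block formulas:
  For a 2×2 Jordan block J_2(0): exp(t · J_2(0)) = e^(0t)·(I + t·N), where N is the 2×2 nilpotent shift.
  For a 1×1 block at λ = 0: exp(t · [0]) = [e^(0t)].

After assembling e^{tJ} and conjugating by P, we get:

e^{tA} =
  [2*t + 1, 2*t, 2*t]
  [-t, 1 - t, -t]
  [-t, -t, 1 - t]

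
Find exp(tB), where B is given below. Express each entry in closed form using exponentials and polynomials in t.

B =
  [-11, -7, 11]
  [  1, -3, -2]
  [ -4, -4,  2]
e^{tB} =
  [-t^2*exp(-4*t) - 7*t*exp(-4*t) + exp(-4*t), -t^2*exp(-4*t) - 7*t*exp(-4*t), 3*t^2*exp(-4*t)/2 + 11*t*exp(-4*t)]
  [t^2*exp(-4*t) + t*exp(-4*t), t^2*exp(-4*t) + t*exp(-4*t) + exp(-4*t), -3*t^2*exp(-4*t)/2 - 2*t*exp(-4*t)]
  [-4*t*exp(-4*t), -4*t*exp(-4*t), 6*t*exp(-4*t) + exp(-4*t)]

Strategy: write B = P · J · P⁻¹ where J is a Jordan canonical form, so e^{tB} = P · e^{tJ} · P⁻¹, and e^{tJ} can be computed block-by-block.

B has Jordan form
J =
  [-4,  1,  0]
  [ 0, -4,  1]
  [ 0,  0, -4]
(up to reordering of blocks).

Per-block formulas:
  For a 3×3 Jordan block J_3(-4): exp(t · J_3(-4)) = e^(-4t)·(I + t·N + (t^2/2)·N^2), where N is the 3×3 nilpotent shift.

After assembling e^{tJ} and conjugating by P, we get:

e^{tB} =
  [-t^2*exp(-4*t) - 7*t*exp(-4*t) + exp(-4*t), -t^2*exp(-4*t) - 7*t*exp(-4*t), 3*t^2*exp(-4*t)/2 + 11*t*exp(-4*t)]
  [t^2*exp(-4*t) + t*exp(-4*t), t^2*exp(-4*t) + t*exp(-4*t) + exp(-4*t), -3*t^2*exp(-4*t)/2 - 2*t*exp(-4*t)]
  [-4*t*exp(-4*t), -4*t*exp(-4*t), 6*t*exp(-4*t) + exp(-4*t)]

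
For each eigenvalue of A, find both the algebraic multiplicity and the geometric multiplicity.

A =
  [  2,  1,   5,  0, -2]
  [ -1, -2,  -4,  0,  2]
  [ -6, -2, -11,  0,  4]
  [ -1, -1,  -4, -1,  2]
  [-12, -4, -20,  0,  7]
λ = -1: alg = 5, geom = 3

Step 1 — factor the characteristic polynomial to read off the algebraic multiplicities:
  χ_A(x) = (x + 1)^5

Step 2 — compute geometric multiplicities via the rank-nullity identity g(λ) = n − rank(A − λI):
  rank(A − (-1)·I) = 2, so dim ker(A − (-1)·I) = n − 2 = 3

Summary:
  λ = -1: algebraic multiplicity = 5, geometric multiplicity = 3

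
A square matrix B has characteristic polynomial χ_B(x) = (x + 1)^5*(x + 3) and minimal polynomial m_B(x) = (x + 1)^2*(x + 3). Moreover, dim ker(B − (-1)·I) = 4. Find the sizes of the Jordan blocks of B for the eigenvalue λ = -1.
Block sizes for λ = -1: [2, 1, 1, 1]

Step 1 — from the characteristic polynomial, algebraic multiplicity of λ = -1 is 5. From dim ker(B − (-1)·I) = 4, there are exactly 4 Jordan blocks for λ = -1.
Step 2 — from the minimal polynomial, the factor (x + 1)^2 tells us the largest block for λ = -1 has size 2.
Step 3 — with total size 5, 4 blocks, and largest block 2, the block sizes (in nonincreasing order) are [2, 1, 1, 1].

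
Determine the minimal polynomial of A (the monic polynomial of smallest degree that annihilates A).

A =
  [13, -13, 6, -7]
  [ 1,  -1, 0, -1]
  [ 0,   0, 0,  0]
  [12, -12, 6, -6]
x^3 - 6*x^2

The characteristic polynomial is χ_A(x) = x^3*(x - 6), so the eigenvalues are known. The minimal polynomial is
  m_A(x) = Π_λ (x − λ)^{k_λ}
where k_λ is the size of the *largest* Jordan block for λ (equivalently, the smallest k with (A − λI)^k v = 0 for every generalised eigenvector v of λ).

  λ = 0: largest Jordan block has size 2, contributing (x − 0)^2
  λ = 6: largest Jordan block has size 1, contributing (x − 6)

So m_A(x) = x^2*(x - 6) = x^3 - 6*x^2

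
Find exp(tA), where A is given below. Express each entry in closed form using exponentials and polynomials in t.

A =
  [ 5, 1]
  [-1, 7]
e^{tA} =
  [-t*exp(6*t) + exp(6*t), t*exp(6*t)]
  [-t*exp(6*t), t*exp(6*t) + exp(6*t)]

Strategy: write A = P · J · P⁻¹ where J is a Jordan canonical form, so e^{tA} = P · e^{tJ} · P⁻¹, and e^{tJ} can be computed block-by-block.

A has Jordan form
J =
  [6, 1]
  [0, 6]
(up to reordering of blocks).

Per-block formulas:
  For a 2×2 Jordan block J_2(6): exp(t · J_2(6)) = e^(6t)·(I + t·N), where N is the 2×2 nilpotent shift.

After assembling e^{tJ} and conjugating by P, we get:

e^{tA} =
  [-t*exp(6*t) + exp(6*t), t*exp(6*t)]
  [-t*exp(6*t), t*exp(6*t) + exp(6*t)]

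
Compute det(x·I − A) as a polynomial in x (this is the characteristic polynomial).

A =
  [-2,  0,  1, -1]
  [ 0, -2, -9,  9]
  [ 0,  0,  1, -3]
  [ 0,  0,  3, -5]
x^4 + 8*x^3 + 24*x^2 + 32*x + 16

Expanding det(x·I − A) (e.g. by cofactor expansion or by noting that A is similar to its Jordan form J, which has the same characteristic polynomial as A) gives
  χ_A(x) = x^4 + 8*x^3 + 24*x^2 + 32*x + 16
which factors as (x + 2)^4. The eigenvalues (with algebraic multiplicities) are λ = -2 with multiplicity 4.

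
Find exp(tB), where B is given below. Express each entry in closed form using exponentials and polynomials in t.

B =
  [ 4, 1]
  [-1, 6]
e^{tB} =
  [-t*exp(5*t) + exp(5*t), t*exp(5*t)]
  [-t*exp(5*t), t*exp(5*t) + exp(5*t)]

Strategy: write B = P · J · P⁻¹ where J is a Jordan canonical form, so e^{tB} = P · e^{tJ} · P⁻¹, and e^{tJ} can be computed block-by-block.

B has Jordan form
J =
  [5, 1]
  [0, 5]
(up to reordering of blocks).

Per-block formulas:
  For a 2×2 Jordan block J_2(5): exp(t · J_2(5)) = e^(5t)·(I + t·N), where N is the 2×2 nilpotent shift.

After assembling e^{tJ} and conjugating by P, we get:

e^{tB} =
  [-t*exp(5*t) + exp(5*t), t*exp(5*t)]
  [-t*exp(5*t), t*exp(5*t) + exp(5*t)]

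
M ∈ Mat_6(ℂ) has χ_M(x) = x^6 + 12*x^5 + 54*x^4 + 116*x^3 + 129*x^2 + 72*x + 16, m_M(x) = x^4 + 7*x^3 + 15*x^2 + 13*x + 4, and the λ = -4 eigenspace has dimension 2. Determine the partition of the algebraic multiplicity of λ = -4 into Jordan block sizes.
Block sizes for λ = -4: [1, 1]

Step 1 — from the characteristic polynomial, algebraic multiplicity of λ = -4 is 2. From dim ker(M − (-4)·I) = 2, there are exactly 2 Jordan blocks for λ = -4.
Step 2 — from the minimal polynomial, the factor (x + 4) tells us the largest block for λ = -4 has size 1.
Step 3 — with total size 2, 2 blocks, and largest block 1, the block sizes (in nonincreasing order) are [1, 1].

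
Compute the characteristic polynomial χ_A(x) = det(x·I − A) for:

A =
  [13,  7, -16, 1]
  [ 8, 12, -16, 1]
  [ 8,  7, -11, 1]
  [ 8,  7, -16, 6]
x^4 - 20*x^3 + 150*x^2 - 500*x + 625

Expanding det(x·I − A) (e.g. by cofactor expansion or by noting that A is similar to its Jordan form J, which has the same characteristic polynomial as A) gives
  χ_A(x) = x^4 - 20*x^3 + 150*x^2 - 500*x + 625
which factors as (x - 5)^4. The eigenvalues (with algebraic multiplicities) are λ = 5 with multiplicity 4.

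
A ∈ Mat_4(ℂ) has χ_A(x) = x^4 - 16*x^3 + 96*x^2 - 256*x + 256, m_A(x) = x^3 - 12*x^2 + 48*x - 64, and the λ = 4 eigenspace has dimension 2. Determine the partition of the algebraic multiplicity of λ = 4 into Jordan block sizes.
Block sizes for λ = 4: [3, 1]

Step 1 — from the characteristic polynomial, algebraic multiplicity of λ = 4 is 4. From dim ker(A − (4)·I) = 2, there are exactly 2 Jordan blocks for λ = 4.
Step 2 — from the minimal polynomial, the factor (x − 4)^3 tells us the largest block for λ = 4 has size 3.
Step 3 — with total size 4, 2 blocks, and largest block 3, the block sizes (in nonincreasing order) are [3, 1].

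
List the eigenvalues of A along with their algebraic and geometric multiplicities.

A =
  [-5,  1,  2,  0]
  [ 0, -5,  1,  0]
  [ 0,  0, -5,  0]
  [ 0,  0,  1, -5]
λ = -5: alg = 4, geom = 2

Step 1 — factor the characteristic polynomial to read off the algebraic multiplicities:
  χ_A(x) = (x + 5)^4

Step 2 — compute geometric multiplicities via the rank-nullity identity g(λ) = n − rank(A − λI):
  rank(A − (-5)·I) = 2, so dim ker(A − (-5)·I) = n − 2 = 2

Summary:
  λ = -5: algebraic multiplicity = 4, geometric multiplicity = 2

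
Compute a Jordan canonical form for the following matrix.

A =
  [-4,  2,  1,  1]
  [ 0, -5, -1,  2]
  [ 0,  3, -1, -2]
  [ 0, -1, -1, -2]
J_2(-4) ⊕ J_2(-2)

The characteristic polynomial is
  det(x·I − A) = x^4 + 12*x^3 + 52*x^2 + 96*x + 64 = (x + 2)^2*(x + 4)^2

Eigenvalues and multiplicities (the geometric multiplicity of λ is n − rank(A − λI), which equals the number of Jordan blocks for λ):
  λ = -4: algebraic multiplicity = 2, geometric multiplicity = 1
  λ = -2: algebraic multiplicity = 2, geometric multiplicity = 1

Determining the block sizes for each eigenvalue:
  λ = -4: one block (gm = 1), so the single block has size am = 2 → block sizes [2]
  λ = -2: one block (gm = 1), so the single block has size am = 2 → block sizes [2]

Assembling the blocks gives a Jordan form
J =
  [-4,  1,  0,  0]
  [ 0, -4,  0,  0]
  [ 0,  0, -2,  1]
  [ 0,  0,  0, -2]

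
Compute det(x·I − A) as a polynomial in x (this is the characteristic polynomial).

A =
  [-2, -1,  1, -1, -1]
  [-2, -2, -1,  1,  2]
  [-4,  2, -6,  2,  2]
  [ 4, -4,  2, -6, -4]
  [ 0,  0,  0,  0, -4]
x^5 + 20*x^4 + 160*x^3 + 640*x^2 + 1280*x + 1024

Expanding det(x·I − A) (e.g. by cofactor expansion or by noting that A is similar to its Jordan form J, which has the same characteristic polynomial as A) gives
  χ_A(x) = x^5 + 20*x^4 + 160*x^3 + 640*x^2 + 1280*x + 1024
which factors as (x + 4)^5. The eigenvalues (with algebraic multiplicities) are λ = -4 with multiplicity 5.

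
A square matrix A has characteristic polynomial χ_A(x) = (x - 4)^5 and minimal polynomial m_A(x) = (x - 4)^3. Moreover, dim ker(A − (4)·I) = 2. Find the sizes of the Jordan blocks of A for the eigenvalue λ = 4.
Block sizes for λ = 4: [3, 2]

Step 1 — from the characteristic polynomial, algebraic multiplicity of λ = 4 is 5. From dim ker(A − (4)·I) = 2, there are exactly 2 Jordan blocks for λ = 4.
Step 2 — from the minimal polynomial, the factor (x − 4)^3 tells us the largest block for λ = 4 has size 3.
Step 3 — with total size 5, 2 blocks, and largest block 3, the block sizes (in nonincreasing order) are [3, 2].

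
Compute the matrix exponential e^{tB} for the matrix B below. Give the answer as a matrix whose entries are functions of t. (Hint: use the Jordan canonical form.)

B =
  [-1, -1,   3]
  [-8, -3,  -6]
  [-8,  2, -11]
e^{tB} =
  [4*t*exp(-5*t) + exp(-5*t), -t*exp(-5*t), 3*t*exp(-5*t)]
  [-8*t*exp(-5*t), 2*t*exp(-5*t) + exp(-5*t), -6*t*exp(-5*t)]
  [-8*t*exp(-5*t), 2*t*exp(-5*t), -6*t*exp(-5*t) + exp(-5*t)]

Strategy: write B = P · J · P⁻¹ where J is a Jordan canonical form, so e^{tB} = P · e^{tJ} · P⁻¹, and e^{tJ} can be computed block-by-block.

B has Jordan form
J =
  [-5,  1,  0]
  [ 0, -5,  0]
  [ 0,  0, -5]
(up to reordering of blocks).

Per-block formulas:
  For a 1×1 block at λ = -5: exp(t · [-5]) = [e^(-5t)].
  For a 2×2 Jordan block J_2(-5): exp(t · J_2(-5)) = e^(-5t)·(I + t·N), where N is the 2×2 nilpotent shift.

After assembling e^{tJ} and conjugating by P, we get:

e^{tB} =
  [4*t*exp(-5*t) + exp(-5*t), -t*exp(-5*t), 3*t*exp(-5*t)]
  [-8*t*exp(-5*t), 2*t*exp(-5*t) + exp(-5*t), -6*t*exp(-5*t)]
  [-8*t*exp(-5*t), 2*t*exp(-5*t), -6*t*exp(-5*t) + exp(-5*t)]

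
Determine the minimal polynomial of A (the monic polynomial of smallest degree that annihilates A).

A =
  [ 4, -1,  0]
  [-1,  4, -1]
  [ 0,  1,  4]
x^3 - 12*x^2 + 48*x - 64

The characteristic polynomial is χ_A(x) = (x - 4)^3, so the eigenvalues are known. The minimal polynomial is
  m_A(x) = Π_λ (x − λ)^{k_λ}
where k_λ is the size of the *largest* Jordan block for λ (equivalently, the smallest k with (A − λI)^k v = 0 for every generalised eigenvector v of λ).

  λ = 4: largest Jordan block has size 3, contributing (x − 4)^3

So m_A(x) = (x - 4)^3 = x^3 - 12*x^2 + 48*x - 64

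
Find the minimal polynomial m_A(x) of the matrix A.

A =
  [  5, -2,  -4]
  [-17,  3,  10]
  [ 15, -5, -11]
x^3 + 3*x^2 + 3*x + 1

The characteristic polynomial is χ_A(x) = (x + 1)^3, so the eigenvalues are known. The minimal polynomial is
  m_A(x) = Π_λ (x − λ)^{k_λ}
where k_λ is the size of the *largest* Jordan block for λ (equivalently, the smallest k with (A − λI)^k v = 0 for every generalised eigenvector v of λ).

  λ = -1: largest Jordan block has size 3, contributing (x + 1)^3

So m_A(x) = (x + 1)^3 = x^3 + 3*x^2 + 3*x + 1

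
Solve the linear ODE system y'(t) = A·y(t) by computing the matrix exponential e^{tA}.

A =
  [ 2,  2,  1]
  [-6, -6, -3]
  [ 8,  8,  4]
e^{tA} =
  [2*t + 1, 2*t, t]
  [-6*t, 1 - 6*t, -3*t]
  [8*t, 8*t, 4*t + 1]

Strategy: write A = P · J · P⁻¹ where J is a Jordan canonical form, so e^{tA} = P · e^{tJ} · P⁻¹, and e^{tJ} can be computed block-by-block.

A has Jordan form
J =
  [0, 1, 0]
  [0, 0, 0]
  [0, 0, 0]
(up to reordering of blocks).

Per-block formulas:
  For a 2×2 Jordan block J_2(0): exp(t · J_2(0)) = e^(0t)·(I + t·N), where N is the 2×2 nilpotent shift.
  For a 1×1 block at λ = 0: exp(t · [0]) = [e^(0t)].

After assembling e^{tJ} and conjugating by P, we get:

e^{tA} =
  [2*t + 1, 2*t, t]
  [-6*t, 1 - 6*t, -3*t]
  [8*t, 8*t, 4*t + 1]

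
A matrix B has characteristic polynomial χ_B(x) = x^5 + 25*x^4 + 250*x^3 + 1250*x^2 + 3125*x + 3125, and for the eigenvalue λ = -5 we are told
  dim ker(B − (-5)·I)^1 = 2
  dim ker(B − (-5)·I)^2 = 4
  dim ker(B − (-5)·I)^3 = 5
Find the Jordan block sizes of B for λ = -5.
Block sizes for λ = -5: [3, 2]

From the dimensions of kernels of powers, the number of Jordan blocks of size at least j is d_j − d_{j−1} where d_j = dim ker(N^j) (with d_0 = 0). Computing the differences gives [2, 2, 1].
The number of blocks of size exactly k is (#blocks of size ≥ k) − (#blocks of size ≥ k + 1), so the partition is: 1 block(s) of size 2, 1 block(s) of size 3.
In nonincreasing order the block sizes are [3, 2].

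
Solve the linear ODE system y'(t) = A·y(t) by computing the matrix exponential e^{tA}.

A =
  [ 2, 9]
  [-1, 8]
e^{tA} =
  [-3*t*exp(5*t) + exp(5*t), 9*t*exp(5*t)]
  [-t*exp(5*t), 3*t*exp(5*t) + exp(5*t)]

Strategy: write A = P · J · P⁻¹ where J is a Jordan canonical form, so e^{tA} = P · e^{tJ} · P⁻¹, and e^{tJ} can be computed block-by-block.

A has Jordan form
J =
  [5, 1]
  [0, 5]
(up to reordering of blocks).

Per-block formulas:
  For a 2×2 Jordan block J_2(5): exp(t · J_2(5)) = e^(5t)·(I + t·N), where N is the 2×2 nilpotent shift.

After assembling e^{tJ} and conjugating by P, we get:

e^{tA} =
  [-3*t*exp(5*t) + exp(5*t), 9*t*exp(5*t)]
  [-t*exp(5*t), 3*t*exp(5*t) + exp(5*t)]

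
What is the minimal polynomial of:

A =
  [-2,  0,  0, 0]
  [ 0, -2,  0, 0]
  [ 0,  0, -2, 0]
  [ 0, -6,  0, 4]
x^2 - 2*x - 8

The characteristic polynomial is χ_A(x) = (x - 4)*(x + 2)^3, so the eigenvalues are known. The minimal polynomial is
  m_A(x) = Π_λ (x − λ)^{k_λ}
where k_λ is the size of the *largest* Jordan block for λ (equivalently, the smallest k with (A − λI)^k v = 0 for every generalised eigenvector v of λ).

  λ = -2: largest Jordan block has size 1, contributing (x + 2)
  λ = 4: largest Jordan block has size 1, contributing (x − 4)

So m_A(x) = (x - 4)*(x + 2) = x^2 - 2*x - 8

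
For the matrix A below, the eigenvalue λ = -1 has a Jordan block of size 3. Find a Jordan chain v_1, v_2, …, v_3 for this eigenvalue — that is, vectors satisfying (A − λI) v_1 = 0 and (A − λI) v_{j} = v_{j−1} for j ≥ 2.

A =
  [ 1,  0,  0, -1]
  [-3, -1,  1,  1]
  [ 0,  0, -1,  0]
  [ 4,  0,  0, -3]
A Jordan chain for λ = -1 of length 3:
v_1 = (0, -2, 0, 0)ᵀ
v_2 = (2, -3, 0, 4)ᵀ
v_3 = (1, 0, 0, 0)ᵀ

Let N = A − (-1)·I. We want v_3 with N^3 v_3 = 0 but N^2 v_3 ≠ 0; then v_{j-1} := N · v_j for j = 3, …, 2.

Pick v_3 = (1, 0, 0, 0)ᵀ.
Then v_2 = N · v_3 = (2, -3, 0, 4)ᵀ.
Then v_1 = N · v_2 = (0, -2, 0, 0)ᵀ.

Sanity check: (A − (-1)·I) v_1 = (0, 0, 0, 0)ᵀ = 0. ✓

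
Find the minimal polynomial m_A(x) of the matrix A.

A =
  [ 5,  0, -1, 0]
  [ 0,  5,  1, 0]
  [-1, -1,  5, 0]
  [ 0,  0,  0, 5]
x^3 - 15*x^2 + 75*x - 125

The characteristic polynomial is χ_A(x) = (x - 5)^4, so the eigenvalues are known. The minimal polynomial is
  m_A(x) = Π_λ (x − λ)^{k_λ}
where k_λ is the size of the *largest* Jordan block for λ (equivalently, the smallest k with (A − λI)^k v = 0 for every generalised eigenvector v of λ).

  λ = 5: largest Jordan block has size 3, contributing (x − 5)^3

So m_A(x) = (x - 5)^3 = x^3 - 15*x^2 + 75*x - 125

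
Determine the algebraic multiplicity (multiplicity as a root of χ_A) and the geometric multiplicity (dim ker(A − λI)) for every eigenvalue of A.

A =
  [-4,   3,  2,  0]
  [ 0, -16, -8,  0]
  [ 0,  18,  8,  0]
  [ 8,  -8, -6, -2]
λ = -4: alg = 3, geom = 2; λ = -2: alg = 1, geom = 1

Step 1 — factor the characteristic polynomial to read off the algebraic multiplicities:
  χ_A(x) = (x + 2)*(x + 4)^3

Step 2 — compute geometric multiplicities via the rank-nullity identity g(λ) = n − rank(A − λI):
  rank(A − (-4)·I) = 2, so dim ker(A − (-4)·I) = n − 2 = 2
  rank(A − (-2)·I) = 3, so dim ker(A − (-2)·I) = n − 3 = 1

Summary:
  λ = -4: algebraic multiplicity = 3, geometric multiplicity = 2
  λ = -2: algebraic multiplicity = 1, geometric multiplicity = 1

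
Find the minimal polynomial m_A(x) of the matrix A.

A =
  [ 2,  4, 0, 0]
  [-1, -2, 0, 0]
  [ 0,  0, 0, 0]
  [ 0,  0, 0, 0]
x^2

The characteristic polynomial is χ_A(x) = x^4, so the eigenvalues are known. The minimal polynomial is
  m_A(x) = Π_λ (x − λ)^{k_λ}
where k_λ is the size of the *largest* Jordan block for λ (equivalently, the smallest k with (A − λI)^k v = 0 for every generalised eigenvector v of λ).

  λ = 0: largest Jordan block has size 2, contributing (x − 0)^2

So m_A(x) = x^2 = x^2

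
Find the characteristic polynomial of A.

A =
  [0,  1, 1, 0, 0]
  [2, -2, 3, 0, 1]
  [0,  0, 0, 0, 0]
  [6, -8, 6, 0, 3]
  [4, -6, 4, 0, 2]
x^5

Expanding det(x·I − A) (e.g. by cofactor expansion or by noting that A is similar to its Jordan form J, which has the same characteristic polynomial as A) gives
  χ_A(x) = x^5
which factors as x^5. The eigenvalues (with algebraic multiplicities) are λ = 0 with multiplicity 5.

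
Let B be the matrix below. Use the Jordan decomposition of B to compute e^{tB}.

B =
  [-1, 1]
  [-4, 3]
e^{tB} =
  [-2*t*exp(t) + exp(t), t*exp(t)]
  [-4*t*exp(t), 2*t*exp(t) + exp(t)]

Strategy: write B = P · J · P⁻¹ where J is a Jordan canonical form, so e^{tB} = P · e^{tJ} · P⁻¹, and e^{tJ} can be computed block-by-block.

B has Jordan form
J =
  [1, 1]
  [0, 1]
(up to reordering of blocks).

Per-block formulas:
  For a 2×2 Jordan block J_2(1): exp(t · J_2(1)) = e^(1t)·(I + t·N), where N is the 2×2 nilpotent shift.

After assembling e^{tJ} and conjugating by P, we get:

e^{tB} =
  [-2*t*exp(t) + exp(t), t*exp(t)]
  [-4*t*exp(t), 2*t*exp(t) + exp(t)]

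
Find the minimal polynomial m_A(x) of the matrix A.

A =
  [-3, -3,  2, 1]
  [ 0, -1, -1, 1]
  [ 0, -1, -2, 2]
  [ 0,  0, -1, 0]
x^4 + 6*x^3 + 12*x^2 + 10*x + 3

The characteristic polynomial is χ_A(x) = (x + 1)^3*(x + 3), so the eigenvalues are known. The minimal polynomial is
  m_A(x) = Π_λ (x − λ)^{k_λ}
where k_λ is the size of the *largest* Jordan block for λ (equivalently, the smallest k with (A − λI)^k v = 0 for every generalised eigenvector v of λ).

  λ = -3: largest Jordan block has size 1, contributing (x + 3)
  λ = -1: largest Jordan block has size 3, contributing (x + 1)^3

So m_A(x) = (x + 1)^3*(x + 3) = x^4 + 6*x^3 + 12*x^2 + 10*x + 3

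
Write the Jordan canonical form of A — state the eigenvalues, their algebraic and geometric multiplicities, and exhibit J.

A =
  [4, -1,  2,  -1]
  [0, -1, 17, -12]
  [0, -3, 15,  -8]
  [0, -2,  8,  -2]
J_3(4) ⊕ J_1(4)

The characteristic polynomial is
  det(x·I − A) = x^4 - 16*x^3 + 96*x^2 - 256*x + 256 = (x - 4)^4

Eigenvalues and multiplicities (the geometric multiplicity of λ is n − rank(A − λI), which equals the number of Jordan blocks for λ):
  λ = 4: algebraic multiplicity = 4, geometric multiplicity = 2

Determining the block sizes for each eigenvalue:
  λ = 4: with am = 4 and gm = 2, the partition is not yet determined (e.g. several partitions of 4 into 2 parts exist). Let N = A − (4)·I. Computing rank(N^1) = 2, rank(N^2) = 1, rank(N^3) = 0; the number of blocks of size ≥ j is rank(N^{j−1}) − rank(N^j), giving [2, 1, 1]. So we have 1 block(s) of size 3, 1 block(s) of size 1 → block sizes [3, 1]

Assembling the blocks gives a Jordan form
J =
  [4, 1, 0, 0]
  [0, 4, 1, 0]
  [0, 0, 4, 0]
  [0, 0, 0, 4]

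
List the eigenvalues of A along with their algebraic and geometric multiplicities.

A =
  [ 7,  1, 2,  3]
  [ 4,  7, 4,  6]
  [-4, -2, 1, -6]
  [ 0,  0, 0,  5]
λ = 5: alg = 4, geom = 3

Step 1 — factor the characteristic polynomial to read off the algebraic multiplicities:
  χ_A(x) = (x - 5)^4

Step 2 — compute geometric multiplicities via the rank-nullity identity g(λ) = n − rank(A − λI):
  rank(A − (5)·I) = 1, so dim ker(A − (5)·I) = n − 1 = 3

Summary:
  λ = 5: algebraic multiplicity = 4, geometric multiplicity = 3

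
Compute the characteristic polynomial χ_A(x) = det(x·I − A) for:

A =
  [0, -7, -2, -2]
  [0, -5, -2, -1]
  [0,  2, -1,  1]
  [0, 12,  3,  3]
x^4 + 3*x^3

Expanding det(x·I − A) (e.g. by cofactor expansion or by noting that A is similar to its Jordan form J, which has the same characteristic polynomial as A) gives
  χ_A(x) = x^4 + 3*x^3
which factors as x^3*(x + 3). The eigenvalues (with algebraic multiplicities) are λ = -3 with multiplicity 1, λ = 0 with multiplicity 3.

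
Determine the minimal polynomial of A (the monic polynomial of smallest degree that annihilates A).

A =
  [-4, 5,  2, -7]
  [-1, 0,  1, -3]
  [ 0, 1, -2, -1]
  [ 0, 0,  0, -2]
x^3 + 6*x^2 + 12*x + 8

The characteristic polynomial is χ_A(x) = (x + 2)^4, so the eigenvalues are known. The minimal polynomial is
  m_A(x) = Π_λ (x − λ)^{k_λ}
where k_λ is the size of the *largest* Jordan block for λ (equivalently, the smallest k with (A − λI)^k v = 0 for every generalised eigenvector v of λ).

  λ = -2: largest Jordan block has size 3, contributing (x + 2)^3

So m_A(x) = (x + 2)^3 = x^3 + 6*x^2 + 12*x + 8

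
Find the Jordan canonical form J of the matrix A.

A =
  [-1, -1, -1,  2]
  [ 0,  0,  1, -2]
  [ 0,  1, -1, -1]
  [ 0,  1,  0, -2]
J_3(-1) ⊕ J_1(-1)

The characteristic polynomial is
  det(x·I − A) = x^4 + 4*x^3 + 6*x^2 + 4*x + 1 = (x + 1)^4

Eigenvalues and multiplicities (the geometric multiplicity of λ is n − rank(A − λI), which equals the number of Jordan blocks for λ):
  λ = -1: algebraic multiplicity = 4, geometric multiplicity = 2

Determining the block sizes for each eigenvalue:
  λ = -1: with am = 4 and gm = 2, the partition is not yet determined (e.g. several partitions of 4 into 2 parts exist). Let N = A − (-1)·I. Computing rank(N^1) = 2, rank(N^2) = 1, rank(N^3) = 0; the number of blocks of size ≥ j is rank(N^{j−1}) − rank(N^j), giving [2, 1, 1]. So we have 1 block(s) of size 3, 1 block(s) of size 1 → block sizes [3, 1]

Assembling the blocks gives a Jordan form
J =
  [-1,  1,  0,  0]
  [ 0, -1,  1,  0]
  [ 0,  0, -1,  0]
  [ 0,  0,  0, -1]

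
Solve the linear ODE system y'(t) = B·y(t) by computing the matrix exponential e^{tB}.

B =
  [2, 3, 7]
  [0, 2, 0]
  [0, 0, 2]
e^{tB} =
  [exp(2*t), 3*t*exp(2*t), 7*t*exp(2*t)]
  [0, exp(2*t), 0]
  [0, 0, exp(2*t)]

Strategy: write B = P · J · P⁻¹ where J is a Jordan canonical form, so e^{tB} = P · e^{tJ} · P⁻¹, and e^{tJ} can be computed block-by-block.

B has Jordan form
J =
  [2, 1, 0]
  [0, 2, 0]
  [0, 0, 2]
(up to reordering of blocks).

Per-block formulas:
  For a 2×2 Jordan block J_2(2): exp(t · J_2(2)) = e^(2t)·(I + t·N), where N is the 2×2 nilpotent shift.
  For a 1×1 block at λ = 2: exp(t · [2]) = [e^(2t)].

After assembling e^{tJ} and conjugating by P, we get:

e^{tB} =
  [exp(2*t), 3*t*exp(2*t), 7*t*exp(2*t)]
  [0, exp(2*t), 0]
  [0, 0, exp(2*t)]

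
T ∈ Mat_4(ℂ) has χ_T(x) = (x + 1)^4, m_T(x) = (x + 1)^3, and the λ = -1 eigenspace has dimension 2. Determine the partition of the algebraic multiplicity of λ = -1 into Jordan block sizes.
Block sizes for λ = -1: [3, 1]

Step 1 — from the characteristic polynomial, algebraic multiplicity of λ = -1 is 4. From dim ker(T − (-1)·I) = 2, there are exactly 2 Jordan blocks for λ = -1.
Step 2 — from the minimal polynomial, the factor (x + 1)^3 tells us the largest block for λ = -1 has size 3.
Step 3 — with total size 4, 2 blocks, and largest block 3, the block sizes (in nonincreasing order) are [3, 1].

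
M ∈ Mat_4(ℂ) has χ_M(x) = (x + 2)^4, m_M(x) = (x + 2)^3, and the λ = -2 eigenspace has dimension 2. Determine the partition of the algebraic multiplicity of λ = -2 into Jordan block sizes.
Block sizes for λ = -2: [3, 1]

Step 1 — from the characteristic polynomial, algebraic multiplicity of λ = -2 is 4. From dim ker(M − (-2)·I) = 2, there are exactly 2 Jordan blocks for λ = -2.
Step 2 — from the minimal polynomial, the factor (x + 2)^3 tells us the largest block for λ = -2 has size 3.
Step 3 — with total size 4, 2 blocks, and largest block 3, the block sizes (in nonincreasing order) are [3, 1].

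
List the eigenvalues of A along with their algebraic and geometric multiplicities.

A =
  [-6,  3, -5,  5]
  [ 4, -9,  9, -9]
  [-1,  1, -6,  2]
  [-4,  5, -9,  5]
λ = -4: alg = 4, geom = 2

Step 1 — factor the characteristic polynomial to read off the algebraic multiplicities:
  χ_A(x) = (x + 4)^4

Step 2 — compute geometric multiplicities via the rank-nullity identity g(λ) = n − rank(A − λI):
  rank(A − (-4)·I) = 2, so dim ker(A − (-4)·I) = n − 2 = 2

Summary:
  λ = -4: algebraic multiplicity = 4, geometric multiplicity = 2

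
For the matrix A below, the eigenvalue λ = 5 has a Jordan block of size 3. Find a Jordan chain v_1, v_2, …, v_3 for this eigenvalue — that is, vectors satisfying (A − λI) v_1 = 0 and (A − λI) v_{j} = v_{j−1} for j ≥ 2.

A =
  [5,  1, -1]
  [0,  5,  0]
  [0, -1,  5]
A Jordan chain for λ = 5 of length 3:
v_1 = (1, 0, 0)ᵀ
v_2 = (1, 0, -1)ᵀ
v_3 = (0, 1, 0)ᵀ

Let N = A − (5)·I. We want v_3 with N^3 v_3 = 0 but N^2 v_3 ≠ 0; then v_{j-1} := N · v_j for j = 3, …, 2.

Pick v_3 = (0, 1, 0)ᵀ.
Then v_2 = N · v_3 = (1, 0, -1)ᵀ.
Then v_1 = N · v_2 = (1, 0, 0)ᵀ.

Sanity check: (A − (5)·I) v_1 = (0, 0, 0)ᵀ = 0. ✓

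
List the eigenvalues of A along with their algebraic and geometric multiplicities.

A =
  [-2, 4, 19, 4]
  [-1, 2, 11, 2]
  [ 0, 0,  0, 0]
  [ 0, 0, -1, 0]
λ = 0: alg = 4, geom = 2

Step 1 — factor the characteristic polynomial to read off the algebraic multiplicities:
  χ_A(x) = x^4

Step 2 — compute geometric multiplicities via the rank-nullity identity g(λ) = n − rank(A − λI):
  rank(A − (0)·I) = 2, so dim ker(A − (0)·I) = n − 2 = 2

Summary:
  λ = 0: algebraic multiplicity = 4, geometric multiplicity = 2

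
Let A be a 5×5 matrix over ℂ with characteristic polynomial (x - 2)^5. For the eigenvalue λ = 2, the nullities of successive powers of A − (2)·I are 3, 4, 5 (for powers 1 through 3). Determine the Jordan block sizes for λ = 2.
Block sizes for λ = 2: [3, 1, 1]

From the dimensions of kernels of powers, the number of Jordan blocks of size at least j is d_j − d_{j−1} where d_j = dim ker(N^j) (with d_0 = 0). Computing the differences gives [3, 1, 1].
The number of blocks of size exactly k is (#blocks of size ≥ k) − (#blocks of size ≥ k + 1), so the partition is: 2 block(s) of size 1, 1 block(s) of size 3.
In nonincreasing order the block sizes are [3, 1, 1].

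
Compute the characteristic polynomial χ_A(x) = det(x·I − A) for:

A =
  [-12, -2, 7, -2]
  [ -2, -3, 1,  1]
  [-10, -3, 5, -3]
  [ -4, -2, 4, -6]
x^4 + 16*x^3 + 96*x^2 + 256*x + 256

Expanding det(x·I − A) (e.g. by cofactor expansion or by noting that A is similar to its Jordan form J, which has the same characteristic polynomial as A) gives
  χ_A(x) = x^4 + 16*x^3 + 96*x^2 + 256*x + 256
which factors as (x + 4)^4. The eigenvalues (with algebraic multiplicities) are λ = -4 with multiplicity 4.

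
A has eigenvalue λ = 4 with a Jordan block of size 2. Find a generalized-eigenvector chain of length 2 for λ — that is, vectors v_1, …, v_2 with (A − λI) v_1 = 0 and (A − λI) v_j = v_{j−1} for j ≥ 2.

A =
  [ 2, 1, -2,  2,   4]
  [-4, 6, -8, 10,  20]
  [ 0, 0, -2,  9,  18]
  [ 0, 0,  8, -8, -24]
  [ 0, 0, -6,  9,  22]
A Jordan chain for λ = 4 of length 2:
v_1 = (-2, -4, 0, 0, 0)ᵀ
v_2 = (1, 0, 0, 0, 0)ᵀ

Let N = A − (4)·I. We want v_2 with N^2 v_2 = 0 but N^1 v_2 ≠ 0; then v_{j-1} := N · v_j for j = 2, …, 2.

Pick v_2 = (1, 0, 0, 0, 0)ᵀ.
Then v_1 = N · v_2 = (-2, -4, 0, 0, 0)ᵀ.

Sanity check: (A − (4)·I) v_1 = (0, 0, 0, 0, 0)ᵀ = 0. ✓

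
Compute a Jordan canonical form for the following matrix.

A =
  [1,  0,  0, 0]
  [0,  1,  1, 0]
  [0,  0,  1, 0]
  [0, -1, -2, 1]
J_3(1) ⊕ J_1(1)

The characteristic polynomial is
  det(x·I − A) = x^4 - 4*x^3 + 6*x^2 - 4*x + 1 = (x - 1)^4

Eigenvalues and multiplicities (the geometric multiplicity of λ is n − rank(A − λI), which equals the number of Jordan blocks for λ):
  λ = 1: algebraic multiplicity = 4, geometric multiplicity = 2

Determining the block sizes for each eigenvalue:
  λ = 1: with am = 4 and gm = 2, the partition is not yet determined (e.g. several partitions of 4 into 2 parts exist). Let N = A − (1)·I. Computing rank(N^1) = 2, rank(N^2) = 1, rank(N^3) = 0; the number of blocks of size ≥ j is rank(N^{j−1}) − rank(N^j), giving [2, 1, 1]. So we have 1 block(s) of size 3, 1 block(s) of size 1 → block sizes [3, 1]

Assembling the blocks gives a Jordan form
J =
  [1, 1, 0, 0]
  [0, 1, 1, 0]
  [0, 0, 1, 0]
  [0, 0, 0, 1]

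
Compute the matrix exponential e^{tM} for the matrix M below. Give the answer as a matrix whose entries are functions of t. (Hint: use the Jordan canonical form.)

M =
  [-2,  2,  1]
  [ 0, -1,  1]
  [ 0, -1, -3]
e^{tM} =
  [exp(-2*t), t^2*exp(-2*t)/2 + 2*t*exp(-2*t), t^2*exp(-2*t)/2 + t*exp(-2*t)]
  [0, t*exp(-2*t) + exp(-2*t), t*exp(-2*t)]
  [0, -t*exp(-2*t), -t*exp(-2*t) + exp(-2*t)]

Strategy: write M = P · J · P⁻¹ where J is a Jordan canonical form, so e^{tM} = P · e^{tJ} · P⁻¹, and e^{tJ} can be computed block-by-block.

M has Jordan form
J =
  [-2,  1,  0]
  [ 0, -2,  1]
  [ 0,  0, -2]
(up to reordering of blocks).

Per-block formulas:
  For a 3×3 Jordan block J_3(-2): exp(t · J_3(-2)) = e^(-2t)·(I + t·N + (t^2/2)·N^2), where N is the 3×3 nilpotent shift.

After assembling e^{tJ} and conjugating by P, we get:

e^{tM} =
  [exp(-2*t), t^2*exp(-2*t)/2 + 2*t*exp(-2*t), t^2*exp(-2*t)/2 + t*exp(-2*t)]
  [0, t*exp(-2*t) + exp(-2*t), t*exp(-2*t)]
  [0, -t*exp(-2*t), -t*exp(-2*t) + exp(-2*t)]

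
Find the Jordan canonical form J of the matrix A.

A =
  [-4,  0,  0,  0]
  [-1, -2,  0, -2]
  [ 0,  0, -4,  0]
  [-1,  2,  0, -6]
J_2(-4) ⊕ J_1(-4) ⊕ J_1(-4)

The characteristic polynomial is
  det(x·I − A) = x^4 + 16*x^3 + 96*x^2 + 256*x + 256 = (x + 4)^4

Eigenvalues and multiplicities (the geometric multiplicity of λ is n − rank(A − λI), which equals the number of Jordan blocks for λ):
  λ = -4: algebraic multiplicity = 4, geometric multiplicity = 3

Determining the block sizes for each eigenvalue:
  λ = -4: 3 blocks summing to 4 forces exactly one block of size 2 and the rest size 1 → block sizes [2, 1, 1]

Assembling the blocks gives a Jordan form
J =
  [-4,  1,  0,  0]
  [ 0, -4,  0,  0]
  [ 0,  0, -4,  0]
  [ 0,  0,  0, -4]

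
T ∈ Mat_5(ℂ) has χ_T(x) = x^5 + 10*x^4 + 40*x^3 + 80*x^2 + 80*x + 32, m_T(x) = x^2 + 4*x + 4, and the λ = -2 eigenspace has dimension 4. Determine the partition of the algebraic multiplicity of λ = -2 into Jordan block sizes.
Block sizes for λ = -2: [2, 1, 1, 1]

Step 1 — from the characteristic polynomial, algebraic multiplicity of λ = -2 is 5. From dim ker(T − (-2)·I) = 4, there are exactly 4 Jordan blocks for λ = -2.
Step 2 — from the minimal polynomial, the factor (x + 2)^2 tells us the largest block for λ = -2 has size 2.
Step 3 — with total size 5, 4 blocks, and largest block 2, the block sizes (in nonincreasing order) are [2, 1, 1, 1].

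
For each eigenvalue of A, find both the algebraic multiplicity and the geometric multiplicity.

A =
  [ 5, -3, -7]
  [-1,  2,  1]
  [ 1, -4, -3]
λ = -2: alg = 1, geom = 1; λ = 3: alg = 2, geom = 1

Step 1 — factor the characteristic polynomial to read off the algebraic multiplicities:
  χ_A(x) = (x - 3)^2*(x + 2)

Step 2 — compute geometric multiplicities via the rank-nullity identity g(λ) = n − rank(A − λI):
  rank(A − (-2)·I) = 2, so dim ker(A − (-2)·I) = n − 2 = 1
  rank(A − (3)·I) = 2, so dim ker(A − (3)·I) = n − 2 = 1

Summary:
  λ = -2: algebraic multiplicity = 1, geometric multiplicity = 1
  λ = 3: algebraic multiplicity = 2, geometric multiplicity = 1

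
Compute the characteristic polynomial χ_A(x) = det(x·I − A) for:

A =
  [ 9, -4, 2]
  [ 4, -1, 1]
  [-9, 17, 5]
x^3 - 13*x^2 + 48*x - 36

Expanding det(x·I − A) (e.g. by cofactor expansion or by noting that A is similar to its Jordan form J, which has the same characteristic polynomial as A) gives
  χ_A(x) = x^3 - 13*x^2 + 48*x - 36
which factors as (x - 6)^2*(x - 1). The eigenvalues (with algebraic multiplicities) are λ = 1 with multiplicity 1, λ = 6 with multiplicity 2.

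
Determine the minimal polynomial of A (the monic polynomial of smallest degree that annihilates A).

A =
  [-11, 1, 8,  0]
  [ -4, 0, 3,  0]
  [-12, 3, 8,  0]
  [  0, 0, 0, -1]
x^3 + 3*x^2 + 3*x + 1

The characteristic polynomial is χ_A(x) = (x + 1)^4, so the eigenvalues are known. The minimal polynomial is
  m_A(x) = Π_λ (x − λ)^{k_λ}
where k_λ is the size of the *largest* Jordan block for λ (equivalently, the smallest k with (A − λI)^k v = 0 for every generalised eigenvector v of λ).

  λ = -1: largest Jordan block has size 3, contributing (x + 1)^3

So m_A(x) = (x + 1)^3 = x^3 + 3*x^2 + 3*x + 1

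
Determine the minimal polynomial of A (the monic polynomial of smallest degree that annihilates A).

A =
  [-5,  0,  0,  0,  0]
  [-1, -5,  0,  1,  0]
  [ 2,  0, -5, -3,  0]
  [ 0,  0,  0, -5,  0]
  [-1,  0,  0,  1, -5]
x^2 + 10*x + 25

The characteristic polynomial is χ_A(x) = (x + 5)^5, so the eigenvalues are known. The minimal polynomial is
  m_A(x) = Π_λ (x − λ)^{k_λ}
where k_λ is the size of the *largest* Jordan block for λ (equivalently, the smallest k with (A − λI)^k v = 0 for every generalised eigenvector v of λ).

  λ = -5: largest Jordan block has size 2, contributing (x + 5)^2

So m_A(x) = (x + 5)^2 = x^2 + 10*x + 25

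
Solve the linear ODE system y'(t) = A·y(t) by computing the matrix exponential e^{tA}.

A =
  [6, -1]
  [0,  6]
e^{tA} =
  [exp(6*t), -t*exp(6*t)]
  [0, exp(6*t)]

Strategy: write A = P · J · P⁻¹ where J is a Jordan canonical form, so e^{tA} = P · e^{tJ} · P⁻¹, and e^{tJ} can be computed block-by-block.

A has Jordan form
J =
  [6, 1]
  [0, 6]
(up to reordering of blocks).

Per-block formulas:
  For a 2×2 Jordan block J_2(6): exp(t · J_2(6)) = e^(6t)·(I + t·N), where N is the 2×2 nilpotent shift.

After assembling e^{tJ} and conjugating by P, we get:

e^{tA} =
  [exp(6*t), -t*exp(6*t)]
  [0, exp(6*t)]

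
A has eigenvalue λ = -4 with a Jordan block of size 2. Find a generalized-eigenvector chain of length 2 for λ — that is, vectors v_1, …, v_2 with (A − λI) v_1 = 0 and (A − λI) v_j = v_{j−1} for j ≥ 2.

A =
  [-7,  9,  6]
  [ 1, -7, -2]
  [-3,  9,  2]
A Jordan chain for λ = -4 of length 2:
v_1 = (-3, 1, -3)ᵀ
v_2 = (1, 0, 0)ᵀ

Let N = A − (-4)·I. We want v_2 with N^2 v_2 = 0 but N^1 v_2 ≠ 0; then v_{j-1} := N · v_j for j = 2, …, 2.

Pick v_2 = (1, 0, 0)ᵀ.
Then v_1 = N · v_2 = (-3, 1, -3)ᵀ.

Sanity check: (A − (-4)·I) v_1 = (0, 0, 0)ᵀ = 0. ✓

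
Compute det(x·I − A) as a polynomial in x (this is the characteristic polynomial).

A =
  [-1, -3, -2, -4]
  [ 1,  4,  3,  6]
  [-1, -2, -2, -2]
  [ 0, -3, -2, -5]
x^4 + 4*x^3 + 6*x^2 + 4*x + 1

Expanding det(x·I − A) (e.g. by cofactor expansion or by noting that A is similar to its Jordan form J, which has the same characteristic polynomial as A) gives
  χ_A(x) = x^4 + 4*x^3 + 6*x^2 + 4*x + 1
which factors as (x + 1)^4. The eigenvalues (with algebraic multiplicities) are λ = -1 with multiplicity 4.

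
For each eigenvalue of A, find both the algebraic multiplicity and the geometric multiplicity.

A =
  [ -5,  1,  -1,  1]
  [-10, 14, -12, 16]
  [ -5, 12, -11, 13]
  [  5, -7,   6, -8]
λ = -5: alg = 2, geom = 1; λ = 0: alg = 2, geom = 1

Step 1 — factor the characteristic polynomial to read off the algebraic multiplicities:
  χ_A(x) = x^2*(x + 5)^2

Step 2 — compute geometric multiplicities via the rank-nullity identity g(λ) = n − rank(A − λI):
  rank(A − (-5)·I) = 3, so dim ker(A − (-5)·I) = n − 3 = 1
  rank(A − (0)·I) = 3, so dim ker(A − (0)·I) = n − 3 = 1

Summary:
  λ = -5: algebraic multiplicity = 2, geometric multiplicity = 1
  λ = 0: algebraic multiplicity = 2, geometric multiplicity = 1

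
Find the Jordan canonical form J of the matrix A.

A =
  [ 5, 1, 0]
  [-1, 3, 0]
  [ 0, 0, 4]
J_2(4) ⊕ J_1(4)

The characteristic polynomial is
  det(x·I − A) = x^3 - 12*x^2 + 48*x - 64 = (x - 4)^3

Eigenvalues and multiplicities (the geometric multiplicity of λ is n − rank(A − λI), which equals the number of Jordan blocks for λ):
  λ = 4: algebraic multiplicity = 3, geometric multiplicity = 2

Determining the block sizes for each eigenvalue:
  λ = 4: 2 blocks summing to 3 forces exactly one block of size 2 and the rest size 1 → block sizes [2, 1]

Assembling the blocks gives a Jordan form
J =
  [4, 1, 0]
  [0, 4, 0]
  [0, 0, 4]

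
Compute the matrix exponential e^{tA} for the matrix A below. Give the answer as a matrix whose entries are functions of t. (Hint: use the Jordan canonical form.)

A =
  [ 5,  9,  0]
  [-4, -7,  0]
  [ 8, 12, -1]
e^{tA} =
  [6*t*exp(-t) + exp(-t), 9*t*exp(-t), 0]
  [-4*t*exp(-t), -6*t*exp(-t) + exp(-t), 0]
  [8*t*exp(-t), 12*t*exp(-t), exp(-t)]

Strategy: write A = P · J · P⁻¹ where J is a Jordan canonical form, so e^{tA} = P · e^{tJ} · P⁻¹, and e^{tJ} can be computed block-by-block.

A has Jordan form
J =
  [-1,  1,  0]
  [ 0, -1,  0]
  [ 0,  0, -1]
(up to reordering of blocks).

Per-block formulas:
  For a 2×2 Jordan block J_2(-1): exp(t · J_2(-1)) = e^(-1t)·(I + t·N), where N is the 2×2 nilpotent shift.
  For a 1×1 block at λ = -1: exp(t · [-1]) = [e^(-1t)].

After assembling e^{tJ} and conjugating by P, we get:

e^{tA} =
  [6*t*exp(-t) + exp(-t), 9*t*exp(-t), 0]
  [-4*t*exp(-t), -6*t*exp(-t) + exp(-t), 0]
  [8*t*exp(-t), 12*t*exp(-t), exp(-t)]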